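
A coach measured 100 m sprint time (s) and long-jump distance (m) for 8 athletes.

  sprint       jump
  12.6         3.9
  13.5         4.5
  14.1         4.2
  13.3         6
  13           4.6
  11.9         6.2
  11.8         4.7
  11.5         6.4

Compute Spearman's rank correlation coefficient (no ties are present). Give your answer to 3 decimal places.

-0.619

Rank sprint: 4, 7, 8, 6, 5, 3, 2, 1
Rank jump: 1, 3, 2, 6, 4, 7, 5, 8
d = rank(sprint) − rank(jump): 3, 4, 6, 0, 1, -4, -3, -7; Σd² = 136
ρ = 1 − 6Σd² / [n(n²−1)] = 1 − 6×136 / (8×63) = 1 − 816/504 ≈ -0.619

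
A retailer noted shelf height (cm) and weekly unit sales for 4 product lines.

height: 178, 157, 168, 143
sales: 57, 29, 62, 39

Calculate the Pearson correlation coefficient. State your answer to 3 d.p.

0.708

n = 4, Σx = 646, Σy = 187, Σx² = 105006, Σy² = 9455, Σxy = 30692
nΣxy − ΣxΣy = 122768 − 120802 = 1966
nΣx² − (Σx)² = 420024 − 417316 = 2708; nΣy² − (Σy)² = 37820 − 34969 = 2851
r = 1966 / √(2708 × 2851) = 1966 / 2778.5802 ≈ 0.708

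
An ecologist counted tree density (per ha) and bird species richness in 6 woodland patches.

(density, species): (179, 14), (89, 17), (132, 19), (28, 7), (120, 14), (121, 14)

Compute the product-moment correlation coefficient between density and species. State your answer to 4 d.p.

n = 6, Σx = 669, Σy = 85, Σx² = 87211, Σy² = 1287, Σxy = 10097
nΣxy − ΣxΣy = 60582 − 56865 = 3717
nΣx² − (Σx)² = 523266 − 447561 = 75705; nΣy² − (Σy)² = 7722 − 7225 = 497
r = 3717 / √(75705 × 497) = 3717 / 6133.9535 ≈ 0.6060

0.6060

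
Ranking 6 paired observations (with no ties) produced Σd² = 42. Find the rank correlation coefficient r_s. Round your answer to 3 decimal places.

ρ = 1 − 6Σd² / [n(n²−1)] = 1 − 6×42 / (6×35)
  = 1 − 252/210 = 1 − 1.2000 ≈ -0.200

-0.200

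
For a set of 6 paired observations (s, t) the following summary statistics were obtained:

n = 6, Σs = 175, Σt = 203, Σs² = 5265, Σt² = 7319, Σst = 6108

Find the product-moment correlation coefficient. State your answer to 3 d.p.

r = (nΣst − ΣsΣt) / √[(nΣs² − (Σs)²)(nΣt² − (Σt)²)]
Numerator: 6×6108 − 175×203 = 1123
Denominator: √[(31590 − 30625)(43914 − 41209)] = √[965 × 2705] = 1615.6500
r = 1123 / 1615.6500 ≈ 0.695

0.695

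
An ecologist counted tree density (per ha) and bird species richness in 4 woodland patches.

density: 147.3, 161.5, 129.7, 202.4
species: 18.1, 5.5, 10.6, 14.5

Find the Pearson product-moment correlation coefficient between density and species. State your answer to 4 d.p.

n = 4, Σx = 640.9, Σy = 48.7, Σx² = 105567.39, Σy² = 680.47, Σxy = 7864
nΣxy − ΣxΣy = 31456 − 31211.83 = 244.17
nΣx² − (Σx)² = 422269.56 − 410752.81 = 11516.75; nΣy² − (Σy)² = 2721.88 − 2371.69 = 350.19
r = 244.17 / √(11516.75 × 350.19) = 244.17 / 2008.2457 ≈ 0.1216

0.1216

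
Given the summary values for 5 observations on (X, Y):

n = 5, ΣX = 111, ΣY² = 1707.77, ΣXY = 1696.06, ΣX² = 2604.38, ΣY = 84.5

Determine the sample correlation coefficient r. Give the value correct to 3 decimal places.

-0.908

r = (nΣXY − ΣXΣY) / √[(nΣX² − (ΣX)²)(nΣY² − (ΣY)²)]
Numerator: 5×1696.06 − 111×84.5 = -899.2
Denominator: √[(13021.9 − 12321)(8538.85 − 7140.25)] = √[700.9 × 1398.6] = 990.0903
r = -899.2 / 990.0903 ≈ -0.908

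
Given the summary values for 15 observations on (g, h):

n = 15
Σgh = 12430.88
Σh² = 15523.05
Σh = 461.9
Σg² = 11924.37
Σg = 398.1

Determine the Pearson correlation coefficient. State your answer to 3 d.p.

0.129

r = (nΣgh − ΣgΣh) / √[(nΣg² − (Σg)²)(nΣh² − (Σh)²)]
Numerator: 15×12430.88 − 398.1×461.9 = 2580.81
Denominator: √[(178865.55 − 158483.61)(232845.75 − 213351.61)] = √[20381.94 × 19494.14] = 19933.0979
r = 2580.81 / 19933.0979 ≈ 0.129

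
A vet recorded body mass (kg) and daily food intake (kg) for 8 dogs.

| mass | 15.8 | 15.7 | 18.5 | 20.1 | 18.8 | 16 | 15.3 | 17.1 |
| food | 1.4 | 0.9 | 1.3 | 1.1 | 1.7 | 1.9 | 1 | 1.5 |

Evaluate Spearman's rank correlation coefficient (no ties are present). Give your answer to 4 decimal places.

Rank mass: 3, 2, 6, 8, 7, 4, 1, 5
Rank food: 5, 1, 4, 3, 7, 8, 2, 6
d = rank(mass) − rank(food): -2, 1, 2, 5, 0, -4, -1, -1; Σd² = 52
ρ = 1 − 6Σd² / [n(n²−1)] = 1 − 6×52 / (8×63) = 1 − 312/504 ≈ 0.3810

0.3810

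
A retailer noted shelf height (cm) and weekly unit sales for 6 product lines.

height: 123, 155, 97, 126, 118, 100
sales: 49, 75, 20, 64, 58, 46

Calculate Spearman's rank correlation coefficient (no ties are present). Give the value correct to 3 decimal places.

0.943

Rank height: 4, 6, 1, 5, 3, 2
Rank sales: 3, 6, 1, 5, 4, 2
d = rank(height) − rank(sales): 1, 0, 0, 0, -1, 0; Σd² = 2
ρ = 1 − 6Σd² / [n(n²−1)] = 1 − 6×2 / (6×35) = 1 − 12/210 ≈ 0.943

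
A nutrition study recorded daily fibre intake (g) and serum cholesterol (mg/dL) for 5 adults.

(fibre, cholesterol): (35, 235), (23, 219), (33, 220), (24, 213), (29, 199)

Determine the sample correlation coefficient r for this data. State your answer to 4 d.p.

n = 5, Σx = 144, Σy = 1086, Σx² = 4260, Σy² = 236556, Σxy = 31405
nΣxy − ΣxΣy = 157025 − 156384 = 641
nΣx² − (Σx)² = 21300 − 20736 = 564; nΣy² − (Σy)² = 1182780 − 1179396 = 3384
r = 641 / √(564 × 3384) = 641 / 1381.5122 ≈ 0.4640

0.4640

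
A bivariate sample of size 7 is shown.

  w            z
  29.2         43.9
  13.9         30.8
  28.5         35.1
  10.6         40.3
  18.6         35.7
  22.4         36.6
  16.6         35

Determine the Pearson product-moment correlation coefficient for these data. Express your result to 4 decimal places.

n = 7, Σw = 139.8, Σz = 257.4, Σw² = 3093.74, Σz² = 9571, Σwz = 5202.39
nΣwz − ΣwΣz = 36416.73 − 35984.52 = 432.21
nΣw² − (Σw)² = 21656.18 − 19544.04 = 2112.14; nΣz² − (Σz)² = 66997 − 66254.76 = 742.24
r = 432.21 / √(2112.14 × 742.24) = 432.21 / 1252.0842 ≈ 0.3452

0.3452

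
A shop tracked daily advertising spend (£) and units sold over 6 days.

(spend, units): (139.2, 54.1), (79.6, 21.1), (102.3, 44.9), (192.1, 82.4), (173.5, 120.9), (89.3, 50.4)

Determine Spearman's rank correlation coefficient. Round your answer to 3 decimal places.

Rank spend: 4, 1, 3, 6, 5, 2
Rank units: 4, 1, 2, 5, 6, 3
d = rank(spend) − rank(units): 0, 0, 1, 1, -1, -1; Σd² = 4
ρ = 1 − 6Σd² / [n(n²−1)] = 1 − 6×4 / (6×35) = 1 − 24/210 ≈ 0.886

0.886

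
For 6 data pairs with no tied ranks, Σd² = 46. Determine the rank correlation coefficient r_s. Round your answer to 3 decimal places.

-0.314

ρ = 1 − 6Σd² / [n(n²−1)] = 1 − 6×46 / (6×35)
  = 1 − 276/210 = 1 − 1.3143 ≈ -0.314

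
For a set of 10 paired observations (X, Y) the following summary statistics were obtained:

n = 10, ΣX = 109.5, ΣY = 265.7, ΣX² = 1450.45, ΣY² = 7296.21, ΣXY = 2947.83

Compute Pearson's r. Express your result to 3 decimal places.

0.158

r = (nΣXY − ΣXΣY) / √[(nΣX² − (ΣX)²)(nΣY² − (ΣY)²)]
Numerator: 10×2947.83 − 109.5×265.7 = 384.15
Denominator: √[(14504.5 − 11990.25)(72962.1 − 70596.49)] = √[2514.25 × 2365.61] = 2438.7978
r = 384.15 / 2438.7978 ≈ 0.158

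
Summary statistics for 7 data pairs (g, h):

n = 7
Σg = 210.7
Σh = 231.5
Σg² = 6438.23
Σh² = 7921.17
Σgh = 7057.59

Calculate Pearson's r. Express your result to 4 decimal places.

0.5601

r = (nΣgh − ΣgΣh) / √[(nΣg² − (Σg)²)(nΣh² − (Σh)²)]
Numerator: 7×7057.59 − 210.7×231.5 = 626.08
Denominator: √[(45067.61 − 44394.49)(55448.19 − 53592.25)] = √[673.12 × 1855.94] = 1117.7076
r = 626.08 / 1117.7076 ≈ 0.5601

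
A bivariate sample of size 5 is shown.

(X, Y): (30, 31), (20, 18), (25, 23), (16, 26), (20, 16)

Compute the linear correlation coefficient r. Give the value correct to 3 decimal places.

n = 5, ΣX = 111, ΣY = 114, ΣX² = 2581, ΣY² = 2746, ΣXY = 2601
nΣXY − ΣXΣY = 13005 − 12654 = 351
nΣX² − (ΣX)² = 12905 − 12321 = 584; nΣY² − (ΣY)² = 13730 − 12996 = 734
r = 351 / √(584 × 734) = 351 / 654.7183 ≈ 0.536

0.536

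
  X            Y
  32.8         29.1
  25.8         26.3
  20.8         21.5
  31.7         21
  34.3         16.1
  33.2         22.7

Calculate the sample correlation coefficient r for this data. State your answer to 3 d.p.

-0.144

n = 6, ΣX = 178.6, ΣY = 136.7, ΣX² = 5457.74, ΣY² = 3216.25, ΣXY = 4051.79
nΣXY − ΣXΣY = 24310.74 − 24414.62 = -103.88
nΣX² − (ΣX)² = 32746.44 − 31897.96 = 848.48; nΣY² − (ΣY)² = 19297.5 − 18686.89 = 610.61
r = -103.88 / √(848.48 × 610.61) = -103.88 / 719.7849 ≈ -0.144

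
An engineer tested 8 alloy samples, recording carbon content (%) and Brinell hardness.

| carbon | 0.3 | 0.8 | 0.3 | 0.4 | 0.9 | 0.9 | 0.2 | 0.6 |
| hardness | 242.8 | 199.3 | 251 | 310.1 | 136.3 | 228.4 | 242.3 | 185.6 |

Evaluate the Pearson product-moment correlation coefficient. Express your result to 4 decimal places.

-0.6545

n = 8, Σx = 4.4, Σy = 1795.8, Σx² = 3, Σy² = 421736.24, Σxy = 919.67
nΣxy − ΣxΣy = 7357.36 − 7901.52 = -544.16
nΣx² − (Σx)² = 24 − 19.36 = 4.64; nΣy² − (Σy)² = 3373889.92 − 3224897.64 = 148992.28
r = -544.16 / √(4.64 × 148992.28) = -544.16 / 831.4591 ≈ -0.6545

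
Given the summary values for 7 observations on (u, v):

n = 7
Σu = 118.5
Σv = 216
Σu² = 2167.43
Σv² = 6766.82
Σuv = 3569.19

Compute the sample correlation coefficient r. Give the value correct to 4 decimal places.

-0.6821

r = (nΣuv − ΣuΣv) / √[(nΣu² − (Σu)²)(nΣv² − (Σv)²)]
Numerator: 7×3569.19 − 118.5×216 = -611.67
Denominator: √[(15172.01 − 14042.25)(47367.74 − 46656)] = √[1129.76 × 711.74] = 896.7137
r = -611.67 / 896.7137 ≈ -0.6821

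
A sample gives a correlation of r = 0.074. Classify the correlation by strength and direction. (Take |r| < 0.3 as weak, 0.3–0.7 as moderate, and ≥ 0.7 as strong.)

weak positive

r = 0.074 > 0 so the relationship is positive.
|r| = 0.074, which falls in the weak range.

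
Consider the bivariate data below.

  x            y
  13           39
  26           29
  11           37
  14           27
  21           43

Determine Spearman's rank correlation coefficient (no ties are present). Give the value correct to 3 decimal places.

Rank x: 2, 5, 1, 3, 4
Rank y: 4, 2, 3, 1, 5
d = rank(x) − rank(y): -2, 3, -2, 2, -1; Σd² = 22
ρ = 1 − 6Σd² / [n(n²−1)] = 1 − 6×22 / (5×24) = 1 − 132/120 ≈ -0.100

-0.100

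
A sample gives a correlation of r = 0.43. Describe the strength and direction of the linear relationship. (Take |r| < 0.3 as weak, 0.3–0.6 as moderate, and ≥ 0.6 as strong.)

r = 0.43 > 0 so the relationship is positive.
|r| = 0.43, which falls in the moderate range.

moderate positive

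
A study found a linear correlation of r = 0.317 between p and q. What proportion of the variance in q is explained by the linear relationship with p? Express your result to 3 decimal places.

0.100

r² = (0.317)² = 0.100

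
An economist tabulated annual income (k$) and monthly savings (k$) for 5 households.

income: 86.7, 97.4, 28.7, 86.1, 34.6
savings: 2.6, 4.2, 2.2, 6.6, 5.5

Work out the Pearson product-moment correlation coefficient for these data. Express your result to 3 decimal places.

0.201

n = 5, Σx = 333.5, Σy = 21.1, Σx² = 26437.71, Σy² = 103.05, Σxy = 1456.2
nΣxy − ΣxΣy = 7281 − 7036.85 = 244.15
nΣx² − (Σx)² = 132188.55 − 111222.25 = 20966.3; nΣy² − (Σy)² = 515.25 − 445.21 = 70.04
r = 244.15 / √(20966.3 × 70.04) = 244.15 / 1211.8084 ≈ 0.201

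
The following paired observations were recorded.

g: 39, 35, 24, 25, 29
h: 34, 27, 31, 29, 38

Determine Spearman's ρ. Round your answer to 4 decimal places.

0.1000

Rank g: 5, 4, 1, 2, 3
Rank h: 4, 1, 3, 2, 5
d = rank(g) − rank(h): 1, 3, -2, 0, -2; Σd² = 18
ρ = 1 − 6Σd² / [n(n²−1)] = 1 − 6×18 / (5×24) = 1 − 108/120 ≈ 0.1000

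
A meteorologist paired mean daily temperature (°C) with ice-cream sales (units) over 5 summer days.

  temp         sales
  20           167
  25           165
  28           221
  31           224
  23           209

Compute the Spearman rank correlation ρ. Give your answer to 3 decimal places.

Rank temp: 1, 3, 4, 5, 2
Rank sales: 2, 1, 4, 5, 3
d = rank(temp) − rank(sales): -1, 2, 0, 0, -1; Σd² = 6
ρ = 1 − 6Σd² / [n(n²−1)] = 1 − 6×6 / (5×24) = 1 − 36/120 ≈ 0.700

0.700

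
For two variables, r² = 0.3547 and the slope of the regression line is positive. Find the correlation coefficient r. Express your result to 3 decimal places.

|r| = √0.3547 = 0.596
The association is positive, so r = 0.596.

0.596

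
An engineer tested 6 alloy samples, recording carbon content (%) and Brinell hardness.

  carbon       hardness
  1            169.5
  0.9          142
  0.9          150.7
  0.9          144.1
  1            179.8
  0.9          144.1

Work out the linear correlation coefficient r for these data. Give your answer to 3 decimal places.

n = 6, Σx = 5.6, Σy = 930.2, Σx² = 5.24, Σy² = 145462.4, Σxy = 872.11
nΣxy − ΣxΣy = 5232.66 − 5209.12 = 23.54
nΣx² − (Σx)² = 31.44 − 31.36 = 0.08; nΣy² − (Σy)² = 872774.4 − 865272.04 = 7502.36
r = 23.54 / √(0.08 × 7502.36) = 23.54 / 24.4988 ≈ 0.961

0.961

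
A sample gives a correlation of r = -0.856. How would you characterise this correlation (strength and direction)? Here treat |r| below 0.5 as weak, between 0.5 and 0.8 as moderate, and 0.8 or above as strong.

strong negative

r = -0.856 < 0 so the relationship is negative.
|r| = 0.856, which falls in the strong range.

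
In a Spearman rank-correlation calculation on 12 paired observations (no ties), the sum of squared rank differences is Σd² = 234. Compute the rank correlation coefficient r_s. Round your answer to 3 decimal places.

ρ = 1 − 6Σd² / [n(n²−1)] = 1 − 6×234 / (12×143)
  = 1 − 1404/1716 = 1 − 0.8182 ≈ 0.182

0.182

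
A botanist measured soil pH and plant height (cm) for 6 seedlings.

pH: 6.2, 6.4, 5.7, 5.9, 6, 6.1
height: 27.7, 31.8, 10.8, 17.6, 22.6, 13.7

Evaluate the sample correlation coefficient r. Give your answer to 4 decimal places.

n = 6, Σx = 36.3, Σy = 124.2, Σx² = 219.91, Σy² = 2903.38, Σxy = 759.83
nΣxy − ΣxΣy = 4558.98 − 4508.46 = 50.52
nΣx² − (Σx)² = 1319.46 − 1317.69 = 1.77; nΣy² − (Σy)² = 17420.28 − 15425.64 = 1994.64
r = 50.52 / √(1.77 × 1994.64) = 50.52 / 59.4181 ≈ 0.8502

0.8502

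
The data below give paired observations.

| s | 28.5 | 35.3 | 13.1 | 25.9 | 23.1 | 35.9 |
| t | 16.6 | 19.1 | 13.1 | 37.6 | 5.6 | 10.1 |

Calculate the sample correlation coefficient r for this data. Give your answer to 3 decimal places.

0.066

n = 6, Σs = 161.8, Σt = 102.1, Σs² = 4723.18, Σt² = 2359.11, Σst = 2784.73
nΣst − ΣsΣt = 16708.38 − 16519.78 = 188.6
nΣs² − (Σs)² = 28339.08 − 26179.24 = 2159.84; nΣt² − (Σt)² = 14154.66 − 10424.41 = 3730.25
r = 188.6 / √(2159.84 × 3730.25) = 188.6 / 2838.4403 ≈ 0.066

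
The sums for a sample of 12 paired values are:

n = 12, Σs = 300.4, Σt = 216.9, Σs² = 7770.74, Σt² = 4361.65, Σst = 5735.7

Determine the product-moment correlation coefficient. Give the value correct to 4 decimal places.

r = (nΣst − ΣsΣt) / √[(nΣs² − (Σs)²)(nΣt² − (Σt)²)]
Numerator: 12×5735.7 − 300.4×216.9 = 3671.64
Denominator: √[(93248.88 − 90240.16)(52339.8 − 47045.61)] = √[3008.72 × 5294.19] = 3991.0820
r = 3671.64 / 3991.0820 ≈ 0.9200

0.9200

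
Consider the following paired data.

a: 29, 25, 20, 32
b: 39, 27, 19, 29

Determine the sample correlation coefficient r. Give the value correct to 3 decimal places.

0.725

n = 4, Σa = 106, Σb = 114, Σa² = 2890, Σb² = 3452, Σab = 3114
nΣab − ΣaΣb = 12456 − 12084 = 372
nΣa² − (Σa)² = 11560 − 11236 = 324; nΣb² − (Σb)² = 13808 − 12996 = 812
r = 372 / √(324 × 812) = 372 / 512.9210 ≈ 0.725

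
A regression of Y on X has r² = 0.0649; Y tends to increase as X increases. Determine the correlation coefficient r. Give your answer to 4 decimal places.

0.2548

|r| = √0.0649 = 0.2548
The association is positive, so r = 0.2548.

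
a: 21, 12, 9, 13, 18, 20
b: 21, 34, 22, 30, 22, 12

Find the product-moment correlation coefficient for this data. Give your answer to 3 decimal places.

-0.604

n = 6, Σa = 93, Σb = 141, Σa² = 1559, Σb² = 3609, Σab = 2073
nΣab − ΣaΣb = 12438 − 13113 = -675
nΣa² − (Σa)² = 9354 − 8649 = 705; nΣb² − (Σb)² = 21654 − 19881 = 1773
r = -675 / √(705 × 1773) = -675 / 1118.0183 ≈ -0.604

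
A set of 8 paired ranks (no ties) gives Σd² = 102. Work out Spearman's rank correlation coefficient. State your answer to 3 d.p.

ρ = 1 − 6Σd² / [n(n²−1)] = 1 − 6×102 / (8×63)
  = 1 − 612/504 = 1 − 1.2143 ≈ -0.214

-0.214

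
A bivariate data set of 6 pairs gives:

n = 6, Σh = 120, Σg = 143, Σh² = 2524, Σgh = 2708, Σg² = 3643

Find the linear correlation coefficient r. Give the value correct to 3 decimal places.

r = (nΣgh − ΣgΣh) / √[(nΣg² − (Σg)²)(nΣh² − (Σh)²)]
Numerator: 6×2708 − 143×120 = -912
Denominator: √[(21858 − 20449)(15144 − 14400)] = √[1409 × 744] = 1023.8633
r = -912 / 1023.8633 ≈ -0.891

-0.891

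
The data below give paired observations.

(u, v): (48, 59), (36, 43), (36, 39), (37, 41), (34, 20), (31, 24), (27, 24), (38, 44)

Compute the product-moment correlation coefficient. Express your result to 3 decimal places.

0.887

n = 8, Σu = 287, Σv = 294, Σu² = 10555, Σv² = 12020, Σuv = 11045
nΣuv − ΣuΣv = 88360 − 84378 = 3982
nΣu² − (Σu)² = 84440 − 82369 = 2071; nΣv² − (Σv)² = 96160 − 86436 = 9724
r = 3982 / √(2071 × 9724) = 3982 / 4487.5833 ≈ 0.887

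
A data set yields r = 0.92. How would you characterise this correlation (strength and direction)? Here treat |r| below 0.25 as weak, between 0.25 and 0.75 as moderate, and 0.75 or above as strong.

strong positive

r = 0.92 > 0 so the relationship is positive.
|r| = 0.92, which falls in the strong range.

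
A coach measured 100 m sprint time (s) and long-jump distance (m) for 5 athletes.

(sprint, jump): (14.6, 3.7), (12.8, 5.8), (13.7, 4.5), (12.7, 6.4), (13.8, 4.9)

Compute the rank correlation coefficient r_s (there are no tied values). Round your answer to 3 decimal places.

Rank sprint: 5, 2, 3, 1, 4
Rank jump: 1, 4, 2, 5, 3
d = rank(sprint) − rank(jump): 4, -2, 1, -4, 1; Σd² = 38
ρ = 1 − 6Σd² / [n(n²−1)] = 1 − 6×38 / (5×24) = 1 − 228/120 ≈ -0.900

-0.900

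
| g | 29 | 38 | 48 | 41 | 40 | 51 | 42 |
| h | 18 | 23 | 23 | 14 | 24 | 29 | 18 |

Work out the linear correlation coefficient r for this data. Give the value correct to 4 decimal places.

n = 7, Σg = 289, Σh = 149, Σg² = 12235, Σh² = 3319, Σgh = 6269
nΣgh − ΣgΣh = 43883 − 43061 = 822
nΣg² − (Σg)² = 85645 − 83521 = 2124; nΣh² − (Σh)² = 23233 − 22201 = 1032
r = 822 / √(2124 × 1032) = 822 / 1480.5296 ≈ 0.5552

0.5552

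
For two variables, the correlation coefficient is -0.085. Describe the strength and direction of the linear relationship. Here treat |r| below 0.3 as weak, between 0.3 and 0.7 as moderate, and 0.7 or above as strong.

weak negative

r = -0.085 < 0 so the relationship is negative.
|r| = 0.085, which falls in the weak range.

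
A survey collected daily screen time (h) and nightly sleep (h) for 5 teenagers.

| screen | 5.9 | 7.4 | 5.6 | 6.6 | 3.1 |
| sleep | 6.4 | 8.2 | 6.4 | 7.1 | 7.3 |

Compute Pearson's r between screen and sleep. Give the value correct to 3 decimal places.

n = 5, Σx = 28.6, Σy = 35.4, Σx² = 174.1, Σy² = 252.86, Σxy = 203.77
nΣxy − ΣxΣy = 1018.85 − 1012.44 = 6.41
nΣx² − (Σx)² = 870.5 − 817.96 = 52.54; nΣy² − (Σy)² = 1264.3 − 1253.16 = 11.14
r = 6.41 / √(52.54 × 11.14) = 6.41 / 24.1929 ≈ 0.265

0.265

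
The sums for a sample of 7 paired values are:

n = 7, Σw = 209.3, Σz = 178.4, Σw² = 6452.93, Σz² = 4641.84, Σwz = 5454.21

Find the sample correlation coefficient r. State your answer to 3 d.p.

r = (nΣwz − ΣwΣz) / √[(nΣw² − (Σw)²)(nΣz² − (Σz)²)]
Numerator: 7×5454.21 − 209.3×178.4 = 840.35
Denominator: √[(45170.51 − 43806.49)(32492.88 − 31826.56)] = √[1364.02 × 666.32] = 953.3487
r = 840.35 / 953.3487 ≈ 0.881

0.881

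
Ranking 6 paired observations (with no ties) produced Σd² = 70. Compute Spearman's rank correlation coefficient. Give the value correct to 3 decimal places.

-1.000

ρ = 1 − 6Σd² / [n(n²−1)] = 1 − 6×70 / (6×35)
  = 1 − 420/210 = 1 − 2.0000 ≈ -1.000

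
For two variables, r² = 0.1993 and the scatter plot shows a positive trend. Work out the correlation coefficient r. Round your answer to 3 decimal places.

0.446

|r| = √0.1993 = 0.446
The association is positive, so r = 0.446.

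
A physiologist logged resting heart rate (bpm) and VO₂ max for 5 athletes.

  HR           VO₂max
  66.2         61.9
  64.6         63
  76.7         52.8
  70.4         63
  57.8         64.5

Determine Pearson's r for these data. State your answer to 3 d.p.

n = 5, Σx = 335.7, Σy = 305.2, Σx² = 22735.49, Σy² = 18717.7, Σxy = 20380.64
nΣxy − ΣxΣy = 101903.2 − 102455.64 = -552.44
nΣx² − (Σx)² = 113677.45 − 112694.49 = 982.96; nΣy² − (Σy)² = 93588.5 − 93147.04 = 441.46
r = -552.44 / √(982.96 × 441.46) = -552.44 / 658.7393 ≈ -0.839

-0.839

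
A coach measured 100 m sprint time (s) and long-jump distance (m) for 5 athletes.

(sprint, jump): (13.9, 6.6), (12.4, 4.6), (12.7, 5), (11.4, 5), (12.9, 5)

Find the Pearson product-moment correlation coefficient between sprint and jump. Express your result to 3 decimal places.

0.742

n = 5, Σx = 63.3, Σy = 26.2, Σx² = 804.63, Σy² = 139.72, Σxy = 333.78
nΣxy − ΣxΣy = 1668.9 − 1658.46 = 10.44
nΣx² − (Σx)² = 4023.15 − 4006.89 = 16.26; nΣy² − (Σy)² = 698.6 − 686.44 = 12.16
r = 10.44 / √(16.26 × 12.16) = 10.44 / 14.0614 ≈ 0.742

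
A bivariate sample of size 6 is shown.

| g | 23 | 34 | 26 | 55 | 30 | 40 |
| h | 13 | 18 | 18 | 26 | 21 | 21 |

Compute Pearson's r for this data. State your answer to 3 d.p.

0.887

n = 6, Σg = 208, Σh = 117, Σg² = 7886, Σh² = 2375, Σgh = 4279
nΣgh − ΣgΣh = 25674 − 24336 = 1338
nΣg² − (Σg)² = 47316 − 43264 = 4052; nΣh² − (Σh)² = 14250 − 13689 = 561
r = 1338 / √(4052 × 561) = 1338 / 1507.7042 ≈ 0.887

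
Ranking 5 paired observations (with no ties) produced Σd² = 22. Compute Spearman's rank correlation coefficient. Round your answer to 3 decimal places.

ρ = 1 − 6Σd² / [n(n²−1)] = 1 − 6×22 / (5×24)
  = 1 − 132/120 = 1 − 1.1000 ≈ -0.100

-0.100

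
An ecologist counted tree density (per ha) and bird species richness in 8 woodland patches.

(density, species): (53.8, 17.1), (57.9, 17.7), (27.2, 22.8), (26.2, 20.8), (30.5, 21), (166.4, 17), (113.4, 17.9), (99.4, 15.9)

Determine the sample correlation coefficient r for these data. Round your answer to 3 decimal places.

n = 8, Σx = 574.8, Σy = 150.2, Σx² = 59032.26, Σy² = 2861.4, Σxy = 10189.55
nΣxy − ΣxΣy = 81516.4 − 86334.96 = -4818.56
nΣx² − (Σx)² = 472258.08 − 330395.04 = 141863.04; nΣy² − (Σy)² = 22891.2 − 22560.04 = 331.16
r = -4818.56 / √(141863.04 × 331.16) = -4818.56 / 6854.1494 ≈ -0.703

-0.703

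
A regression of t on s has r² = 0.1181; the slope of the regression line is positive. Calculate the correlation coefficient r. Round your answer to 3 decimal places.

|r| = √0.1181 = 0.344
The association is positive, so r = 0.344.

0.344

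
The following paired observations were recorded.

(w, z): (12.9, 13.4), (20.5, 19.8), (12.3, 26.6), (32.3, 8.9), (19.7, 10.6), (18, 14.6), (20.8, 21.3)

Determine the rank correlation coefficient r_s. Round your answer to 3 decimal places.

-0.393

Rank w: 2, 5, 1, 7, 4, 3, 6
Rank z: 3, 5, 7, 1, 2, 4, 6
d = rank(w) − rank(z): -1, 0, -6, 6, 2, -1, 0; Σd² = 78
ρ = 1 − 6Σd² / [n(n²−1)] = 1 − 6×78 / (7×48) = 1 − 468/336 ≈ -0.393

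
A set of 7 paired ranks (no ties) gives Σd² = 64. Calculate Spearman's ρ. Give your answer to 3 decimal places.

-0.143

ρ = 1 − 6Σd² / [n(n²−1)] = 1 − 6×64 / (7×48)
  = 1 − 384/336 = 1 − 1.1429 ≈ -0.143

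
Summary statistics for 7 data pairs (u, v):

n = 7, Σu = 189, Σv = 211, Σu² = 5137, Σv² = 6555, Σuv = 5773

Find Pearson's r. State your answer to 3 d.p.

r = (nΣuv − ΣuΣv) / √[(nΣu² − (Σu)²)(nΣv² − (Σv)²)]
Numerator: 7×5773 − 189×211 = 532
Denominator: √[(35959 − 35721)(45885 − 44521)] = √[238 × 1364] = 569.7649
r = 532 / 569.7649 ≈ 0.934

0.934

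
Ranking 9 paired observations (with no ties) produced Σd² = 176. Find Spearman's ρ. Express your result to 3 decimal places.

ρ = 1 − 6Σd² / [n(n²−1)] = 1 − 6×176 / (9×80)
  = 1 − 1056/720 = 1 − 1.4667 ≈ -0.467

-0.467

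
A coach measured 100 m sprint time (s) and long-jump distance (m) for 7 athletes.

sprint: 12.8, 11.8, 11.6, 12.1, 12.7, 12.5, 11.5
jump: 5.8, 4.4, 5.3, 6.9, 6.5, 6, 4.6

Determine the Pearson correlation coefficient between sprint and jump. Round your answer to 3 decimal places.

n = 7, Σx = 85, Σy = 39.5, Σx² = 1033.84, Σy² = 228.11, Σxy = 481.58
nΣxy − ΣxΣy = 3371.06 − 3357.5 = 13.56
nΣx² − (Σx)² = 7236.88 − 7225 = 11.88; nΣy² − (Σy)² = 1596.77 − 1560.25 = 36.52
r = 13.56 / √(11.88 × 36.52) = 13.56 / 20.8292 ≈ 0.651

0.651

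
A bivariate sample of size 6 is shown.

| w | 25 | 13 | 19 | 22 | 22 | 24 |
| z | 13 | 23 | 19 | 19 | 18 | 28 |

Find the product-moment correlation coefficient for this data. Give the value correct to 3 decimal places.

-0.263

n = 6, Σw = 125, Σz = 120, Σw² = 2699, Σz² = 2528, Σwz = 2471
nΣwz − ΣwΣz = 14826 − 15000 = -174
nΣw² − (Σw)² = 16194 − 15625 = 569; nΣz² − (Σz)² = 15168 − 14400 = 768
r = -174 / √(569 × 768) = -174 / 661.0537 ≈ -0.263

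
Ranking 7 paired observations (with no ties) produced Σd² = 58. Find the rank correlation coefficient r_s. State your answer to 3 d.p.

-0.036

ρ = 1 − 6Σd² / [n(n²−1)] = 1 − 6×58 / (7×48)
  = 1 − 348/336 = 1 − 1.0357 ≈ -0.036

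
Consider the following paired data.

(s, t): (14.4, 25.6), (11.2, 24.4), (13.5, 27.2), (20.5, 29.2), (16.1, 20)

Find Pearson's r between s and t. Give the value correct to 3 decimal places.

n = 5, Σs = 75.7, Σt = 126.4, Σs² = 1194.51, Σt² = 3243.2, Σst = 1929.72
nΣst − ΣsΣt = 9648.6 − 9568.48 = 80.12
nΣs² − (Σs)² = 5972.55 − 5730.49 = 242.06; nΣt² − (Σt)² = 16216 − 15976.96 = 239.04
r = 80.12 / √(242.06 × 239.04) = 80.12 / 240.5453 ≈ 0.333

0.333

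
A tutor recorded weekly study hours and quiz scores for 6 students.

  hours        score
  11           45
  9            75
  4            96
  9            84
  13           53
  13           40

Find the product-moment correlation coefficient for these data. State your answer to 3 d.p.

-0.901

n = 6, Σx = 59, Σy = 393, Σx² = 637, Σy² = 28331, Σxy = 3519
nΣxy − ΣxΣy = 21114 − 23187 = -2073
nΣx² − (Σx)² = 3822 − 3481 = 341; nΣy² − (Σy)² = 169986 − 154449 = 15537
r = -2073 / √(341 × 15537) = -2073 / 2301.7639 ≈ -0.901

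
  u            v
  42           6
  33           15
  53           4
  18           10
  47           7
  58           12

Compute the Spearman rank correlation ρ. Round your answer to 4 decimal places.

Rank u: 3, 2, 5, 1, 4, 6
Rank v: 2, 6, 1, 4, 3, 5
d = rank(u) − rank(v): 1, -4, 4, -3, 1, 1; Σd² = 44
ρ = 1 − 6Σd² / [n(n²−1)] = 1 − 6×44 / (6×35) = 1 − 264/210 ≈ -0.2571

-0.2571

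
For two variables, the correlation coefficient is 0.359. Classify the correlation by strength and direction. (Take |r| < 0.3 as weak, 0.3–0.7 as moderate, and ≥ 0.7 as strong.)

r = 0.359 > 0 so the relationship is positive.
|r| = 0.359, which falls in the moderate range.

moderate positive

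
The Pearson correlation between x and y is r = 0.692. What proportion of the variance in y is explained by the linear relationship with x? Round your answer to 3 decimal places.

r² = (0.692)² = 0.479

0.479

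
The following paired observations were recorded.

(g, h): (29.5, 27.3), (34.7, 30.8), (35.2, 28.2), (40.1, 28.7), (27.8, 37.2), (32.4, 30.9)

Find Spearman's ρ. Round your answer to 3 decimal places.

-0.371

Rank g: 2, 4, 5, 6, 1, 3
Rank h: 1, 4, 2, 3, 6, 5
d = rank(g) − rank(h): 1, 0, 3, 3, -5, -2; Σd² = 48
ρ = 1 − 6Σd² / [n(n²−1)] = 1 − 6×48 / (6×35) = 1 − 288/210 ≈ -0.371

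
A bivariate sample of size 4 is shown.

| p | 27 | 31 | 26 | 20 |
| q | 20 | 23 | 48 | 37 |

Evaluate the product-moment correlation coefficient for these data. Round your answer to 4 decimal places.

n = 4, Σp = 104, Σq = 128, Σp² = 2766, Σq² = 4602, Σpq = 3241
nΣpq − ΣpΣq = 12964 − 13312 = -348
nΣp² − (Σp)² = 11064 − 10816 = 248; nΣq² − (Σq)² = 18408 − 16384 = 2024
r = -348 / √(248 × 2024) = -348 / 708.4857 ≈ -0.4912

-0.4912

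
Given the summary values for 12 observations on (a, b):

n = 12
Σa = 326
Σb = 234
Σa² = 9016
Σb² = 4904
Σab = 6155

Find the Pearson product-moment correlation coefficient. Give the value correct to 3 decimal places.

r = (nΣab − ΣaΣb) / √[(nΣa² − (Σa)²)(nΣb² − (Σb)²)]
Numerator: 12×6155 − 326×234 = -2424
Denominator: √[(108192 − 106276)(58848 − 54756)] = √[1916 × 4092] = 2800.0486
r = -2424 / 2800.0486 ≈ -0.866

-0.866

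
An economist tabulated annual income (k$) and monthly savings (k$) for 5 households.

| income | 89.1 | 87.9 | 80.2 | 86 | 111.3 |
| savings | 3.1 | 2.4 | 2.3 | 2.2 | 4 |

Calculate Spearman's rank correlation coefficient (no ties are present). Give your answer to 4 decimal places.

Rank income: 4, 3, 1, 2, 5
Rank savings: 4, 3, 2, 1, 5
d = rank(income) − rank(savings): 0, 0, -1, 1, 0; Σd² = 2
ρ = 1 − 6Σd² / [n(n²−1)] = 1 − 6×2 / (5×24) = 1 − 12/120 ≈ 0.9000

0.9000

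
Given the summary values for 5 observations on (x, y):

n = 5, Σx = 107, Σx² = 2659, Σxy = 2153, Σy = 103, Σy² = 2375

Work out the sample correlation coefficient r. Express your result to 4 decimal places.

-0.1675

r = (nΣxy − ΣxΣy) / √[(nΣx² − (Σx)²)(nΣy² − (Σy)²)]
Numerator: 5×2153 − 107×103 = -256
Denominator: √[(13295 − 11449)(11875 − 10609)] = √[1846 × 1266] = 1528.7367
r = -256 / 1528.7367 ≈ -0.1675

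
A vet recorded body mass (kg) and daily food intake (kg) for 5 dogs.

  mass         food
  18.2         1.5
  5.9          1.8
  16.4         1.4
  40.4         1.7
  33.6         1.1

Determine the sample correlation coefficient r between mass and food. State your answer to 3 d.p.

-0.343

n = 5, Σx = 114.5, Σy = 7.5, Σx² = 3396.13, Σy² = 11.55, Σxy = 166.52
nΣxy − ΣxΣy = 832.6 − 858.75 = -26.15
nΣx² − (Σx)² = 16980.65 − 13110.25 = 3870.4; nΣy² − (Σy)² = 57.75 − 56.25 = 1.5
r = -26.15 / √(3870.4 × 1.5) = -26.15 / 76.1945 ≈ -0.343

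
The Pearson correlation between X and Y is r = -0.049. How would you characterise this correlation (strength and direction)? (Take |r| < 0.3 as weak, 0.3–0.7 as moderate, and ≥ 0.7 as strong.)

weak negative

r = -0.049 < 0 so the relationship is negative.
|r| = 0.049, which falls in the weak range.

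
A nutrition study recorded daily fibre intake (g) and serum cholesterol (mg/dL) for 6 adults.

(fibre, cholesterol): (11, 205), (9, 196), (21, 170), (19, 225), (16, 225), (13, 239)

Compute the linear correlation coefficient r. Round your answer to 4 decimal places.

-0.2045

n = 6, Σx = 89, Σy = 1260, Σx² = 1429, Σy² = 267712, Σxy = 18571
nΣxy − ΣxΣy = 111426 − 112140 = -714
nΣx² − (Σx)² = 8574 − 7921 = 653; nΣy² − (Σy)² = 1606272 − 1587600 = 18672
r = -714 / √(653 × 18672) = -714 / 3491.8213 ≈ -0.2045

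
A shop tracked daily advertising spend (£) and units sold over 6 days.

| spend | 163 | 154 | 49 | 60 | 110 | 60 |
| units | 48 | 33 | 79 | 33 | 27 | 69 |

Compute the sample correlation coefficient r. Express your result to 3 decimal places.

-0.525

n = 6, Σx = 596, Σy = 289, Σx² = 71986, Σy² = 16213, Σxy = 25867
nΣxy − ΣxΣy = 155202 − 172244 = -17042
nΣx² − (Σx)² = 431916 − 355216 = 76700; nΣy² − (Σy)² = 97278 − 83521 = 13757
r = -17042 / √(76700 × 13757) = -17042 / 32483.2557 ≈ -0.525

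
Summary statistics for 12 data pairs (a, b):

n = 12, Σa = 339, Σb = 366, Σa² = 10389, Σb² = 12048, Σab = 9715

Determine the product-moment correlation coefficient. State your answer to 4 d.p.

-0.7366

r = (nΣab − ΣaΣb) / √[(nΣa² − (Σa)²)(nΣb² − (Σb)²)]
Numerator: 12×9715 − 339×366 = -7494
Denominator: √[(124668 − 114921)(144576 − 133956)] = √[9747 × 10620] = 10174.1407
r = -7494 / 10174.1407 ≈ -0.7366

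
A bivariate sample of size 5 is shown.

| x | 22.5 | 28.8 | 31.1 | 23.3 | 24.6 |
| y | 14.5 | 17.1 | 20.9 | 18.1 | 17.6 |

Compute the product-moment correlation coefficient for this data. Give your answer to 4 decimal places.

n = 5, Σx = 130.3, Σy = 88.2, Σx² = 3450.95, Σy² = 1576.84, Σxy = 2323.41
nΣxy − ΣxΣy = 11617.05 − 11492.46 = 124.59
nΣx² − (Σx)² = 17254.75 − 16978.09 = 276.66; nΣy² − (Σy)² = 7884.2 − 7779.24 = 104.96
r = 124.59 / √(276.66 × 104.96) = 124.59 / 170.4061 ≈ 0.7311

0.7311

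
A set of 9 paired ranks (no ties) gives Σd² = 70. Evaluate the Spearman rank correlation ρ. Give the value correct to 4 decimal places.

0.4167

ρ = 1 − 6Σd² / [n(n²−1)] = 1 − 6×70 / (9×80)
  = 1 − 420/720 = 1 − 0.58333 ≈ 0.4167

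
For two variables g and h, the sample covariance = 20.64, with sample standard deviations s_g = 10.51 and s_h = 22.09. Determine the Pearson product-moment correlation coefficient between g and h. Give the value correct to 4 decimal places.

r = Cov(g,h) / (s_g · s_h) = 20.64 / (10.51 × 22.09)
  = 20.64 / 232.1659 ≈ 0.0889

0.0889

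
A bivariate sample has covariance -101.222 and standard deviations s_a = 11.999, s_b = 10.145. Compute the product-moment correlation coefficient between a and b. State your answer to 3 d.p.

-0.832

r = Cov(a,b) / (s_a · s_b) = -101.222 / (11.999 × 10.145)
  = -101.222 / 121.7299 ≈ -0.832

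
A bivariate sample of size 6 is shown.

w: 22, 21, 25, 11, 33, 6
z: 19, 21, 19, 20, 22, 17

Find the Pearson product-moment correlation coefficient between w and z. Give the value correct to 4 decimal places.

n = 6, Σw = 118, Σz = 118, Σw² = 2796, Σz² = 2336, Σwz = 2382
nΣwz − ΣwΣz = 14292 − 13924 = 368
nΣw² − (Σw)² = 16776 − 13924 = 2852; nΣz² − (Σz)² = 14016 − 13924 = 92
r = 368 / √(2852 × 92) = 368 / 512.2343 ≈ 0.7184

0.7184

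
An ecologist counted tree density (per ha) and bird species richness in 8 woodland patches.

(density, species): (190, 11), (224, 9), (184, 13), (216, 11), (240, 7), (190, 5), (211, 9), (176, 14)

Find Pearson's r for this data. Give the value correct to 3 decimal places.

-0.512

n = 8, Σx = 1631, Σy = 79, Σx² = 335985, Σy² = 843, Σxy = 15867
nΣxy − ΣxΣy = 126936 − 128849 = -1913
nΣx² − (Σx)² = 2687880 − 2660161 = 27719; nΣy² − (Σy)² = 6744 − 6241 = 503
r = -1913 / √(27719 × 503) = -1913 / 3733.9867 ≈ -0.512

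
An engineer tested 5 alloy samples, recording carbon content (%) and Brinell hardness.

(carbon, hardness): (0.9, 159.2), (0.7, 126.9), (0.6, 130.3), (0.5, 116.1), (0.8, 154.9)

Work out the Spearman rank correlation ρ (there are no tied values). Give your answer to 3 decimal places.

0.900

Rank carbon: 5, 3, 2, 1, 4
Rank hardness: 5, 2, 3, 1, 4
d = rank(carbon) − rank(hardness): 0, 1, -1, 0, 0; Σd² = 2
ρ = 1 − 6Σd² / [n(n²−1)] = 1 − 6×2 / (5×24) = 1 − 12/120 ≈ 0.900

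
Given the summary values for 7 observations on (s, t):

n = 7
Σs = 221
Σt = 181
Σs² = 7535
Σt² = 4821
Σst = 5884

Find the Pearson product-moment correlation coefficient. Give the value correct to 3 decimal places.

0.605

r = (nΣst − ΣsΣt) / √[(nΣs² − (Σs)²)(nΣt² − (Σt)²)]
Numerator: 7×5884 − 221×181 = 1187
Denominator: √[(52745 − 48841)(33747 − 32761)] = √[3904 × 986] = 1961.9745
r = 1187 / 1961.9745 ≈ 0.605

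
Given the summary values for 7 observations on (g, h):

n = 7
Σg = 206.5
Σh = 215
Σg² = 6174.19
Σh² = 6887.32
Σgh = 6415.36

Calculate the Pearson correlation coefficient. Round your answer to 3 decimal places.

r = (nΣgh − ΣgΣh) / √[(nΣg² − (Σg)²)(nΣh² − (Σh)²)]
Numerator: 7×6415.36 − 206.5×215 = 510.02
Denominator: √[(43219.33 − 42642.25)(48211.24 − 46225)] = √[577.08 × 1986.24] = 1070.6164
r = 510.02 / 1070.6164 ≈ 0.476

0.476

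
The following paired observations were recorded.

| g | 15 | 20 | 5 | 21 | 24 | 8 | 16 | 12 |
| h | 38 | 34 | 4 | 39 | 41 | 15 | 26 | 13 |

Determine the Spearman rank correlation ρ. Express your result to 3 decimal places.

Rank g: 4, 6, 1, 7, 8, 2, 5, 3
Rank h: 6, 5, 1, 7, 8, 3, 4, 2
d = rank(g) − rank(h): -2, 1, 0, 0, 0, -1, 1, 1; Σd² = 8
ρ = 1 − 6Σd² / [n(n²−1)] = 1 − 6×8 / (8×63) = 1 − 48/504 ≈ 0.905

0.905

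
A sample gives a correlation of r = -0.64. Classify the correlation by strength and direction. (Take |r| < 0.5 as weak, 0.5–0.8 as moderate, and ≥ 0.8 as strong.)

moderate negative

r = -0.64 < 0 so the relationship is negative.
|r| = 0.64, which falls in the moderate range.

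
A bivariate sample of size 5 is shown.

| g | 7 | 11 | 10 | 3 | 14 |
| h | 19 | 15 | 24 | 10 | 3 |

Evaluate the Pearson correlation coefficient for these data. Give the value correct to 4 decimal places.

n = 5, Σg = 45, Σh = 71, Σg² = 475, Σh² = 1271, Σgh = 610
nΣgh − ΣgΣh = 3050 − 3195 = -145
nΣg² − (Σg)² = 2375 − 2025 = 350; nΣh² − (Σh)² = 6355 − 5041 = 1314
r = -145 / √(350 × 1314) = -145 / 678.1593 ≈ -0.2138

-0.2138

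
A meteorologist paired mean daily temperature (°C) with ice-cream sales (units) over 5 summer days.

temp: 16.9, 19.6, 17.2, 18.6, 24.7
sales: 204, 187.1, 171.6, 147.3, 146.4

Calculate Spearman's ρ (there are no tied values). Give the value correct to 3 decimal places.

Rank temp: 1, 4, 2, 3, 5
Rank sales: 5, 4, 3, 2, 1
d = rank(temp) − rank(sales): -4, 0, -1, 1, 4; Σd² = 34
ρ = 1 − 6Σd² / [n(n²−1)] = 1 − 6×34 / (5×24) = 1 − 204/120 ≈ -0.700

-0.700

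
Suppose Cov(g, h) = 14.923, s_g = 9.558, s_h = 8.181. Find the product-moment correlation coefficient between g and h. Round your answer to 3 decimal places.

r = Cov(g,h) / (s_g · s_h) = 14.923 / (9.558 × 8.181)
  = 14.923 / 78.1940 ≈ 0.191

0.191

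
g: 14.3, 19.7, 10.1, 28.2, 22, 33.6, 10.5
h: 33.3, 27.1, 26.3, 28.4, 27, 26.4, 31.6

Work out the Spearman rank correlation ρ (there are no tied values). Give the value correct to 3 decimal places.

Rank g: 3, 4, 1, 6, 5, 7, 2
Rank h: 7, 4, 1, 5, 3, 2, 6
d = rank(g) − rank(h): -4, 0, 0, 1, 2, 5, -4; Σd² = 62
ρ = 1 − 6Σd² / [n(n²−1)] = 1 − 6×62 / (7×48) = 1 − 372/336 ≈ -0.107

-0.107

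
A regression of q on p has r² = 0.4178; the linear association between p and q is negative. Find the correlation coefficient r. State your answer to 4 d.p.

|r| = √0.4178 = 0.6464
The association is negative, so r = −0.6464.

-0.6464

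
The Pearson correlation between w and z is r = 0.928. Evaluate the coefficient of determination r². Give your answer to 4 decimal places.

0.8612

r² = (0.928)² = 0.8612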